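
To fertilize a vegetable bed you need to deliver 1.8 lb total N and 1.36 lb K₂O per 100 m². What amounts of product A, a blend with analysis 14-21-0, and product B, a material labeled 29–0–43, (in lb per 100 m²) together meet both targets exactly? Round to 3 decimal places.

6.306 lb product A, 3.163 lb product B

Per-100 m² balance (a = product A, b = product B):
N: 0.14·a + 0.29·b = 1.8
K₂O: 0·a + 0.43·b = 1.36
Solving simultaneously: a = 6.30565, b = 3.16279.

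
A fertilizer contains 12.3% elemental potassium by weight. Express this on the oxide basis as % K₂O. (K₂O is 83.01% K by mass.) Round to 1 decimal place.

14.8% K₂O

%K₂O = 12.3 / 0.8301 = 14.8175%.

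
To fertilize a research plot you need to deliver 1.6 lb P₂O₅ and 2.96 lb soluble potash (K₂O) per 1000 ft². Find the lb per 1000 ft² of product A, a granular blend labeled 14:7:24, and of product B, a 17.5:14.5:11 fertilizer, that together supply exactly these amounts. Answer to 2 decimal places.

9.34 lb product A, 6.52 lb product B

With a, b = lb per 1000 ft² of product A and product B:
P₂O₅: 0.07·a + 0.145·b = 1.6
K₂O: 0.24·a + 0.11·b = 2.96
From row1: a = (1.6 − 0.145·b) / 0.07.
Into row2: 0.24·(1.6 − 0.145·b)/0.07 + 0.11·b = 2.96 → b = 6.52399, a = 9.34317.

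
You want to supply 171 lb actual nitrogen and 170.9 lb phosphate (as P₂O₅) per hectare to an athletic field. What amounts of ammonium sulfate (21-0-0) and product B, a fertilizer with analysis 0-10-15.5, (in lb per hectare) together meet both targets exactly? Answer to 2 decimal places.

814.29 lb ammonium sulfate, 1709.00 lb product B

Let a = lb of ammonium sulfate, b = lb of product B (per hectare).
N: 0.21·a + 0·b = 171
P₂O₅: 0·a + 0.1·b = 170.9
Solving simultaneously: a = 814.286, b = 1709.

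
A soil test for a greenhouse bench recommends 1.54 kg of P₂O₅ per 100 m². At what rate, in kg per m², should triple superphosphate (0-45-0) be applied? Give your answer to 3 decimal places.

0.034 kg of product per sq m

Product per 100 m² = 1.54 / 45% = 3.42222 kg.
Convert to per m²: 3.42222 × 0.01 = 0.0342222 kg.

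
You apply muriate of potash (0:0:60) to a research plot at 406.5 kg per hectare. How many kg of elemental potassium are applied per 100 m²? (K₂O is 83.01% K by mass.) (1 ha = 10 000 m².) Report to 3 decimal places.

K₂O per hectare = 406.5 × 60% = 243.9 kg.
Elemental K = 243.9 × 0.8301 = 202.461 kg per hectare.
Convert to per 100 m²: 202.461 × 0.01 = 2.02461 kg.

2.025 kg K per hundred sq m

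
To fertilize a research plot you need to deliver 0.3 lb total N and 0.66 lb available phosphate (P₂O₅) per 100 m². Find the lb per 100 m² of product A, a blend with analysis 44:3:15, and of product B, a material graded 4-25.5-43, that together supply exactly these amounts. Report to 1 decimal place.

0.5 lb product A, 2.5 lb product B

With a, b = lb per 100 m² of product A and product B:
N: 0.44·a + 0.04·b = 0.3
P₂O₅: 0.03·a + 0.255·b = 0.66
From row1: a = (0.3 − 0.04·b) / 0.44.
Into row2: 0.03·(0.3 − 0.04·b)/0.44 + 0.255·b = 0.66 → b = 2.53514, a = 0.451351.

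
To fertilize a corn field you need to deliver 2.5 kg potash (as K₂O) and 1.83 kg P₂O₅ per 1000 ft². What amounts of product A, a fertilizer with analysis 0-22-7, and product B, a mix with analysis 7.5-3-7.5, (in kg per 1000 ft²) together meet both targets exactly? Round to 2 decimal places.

With a, b = kg per 1000 ft² of product A and product B:
K₂O: 0.07·a + 0.075·b = 2.5
P₂O₅: 0.22·a + 0.03·b = 1.83
Eliminate b: (row1) − 0.075/0.03·(row2) → -0.48·a = -2.075, so a = 4.32292.
Then b = (1.83 − 0.22·4.32292) / 0.03 = 29.2986.

4.32 kg product A, 29.30 kg product B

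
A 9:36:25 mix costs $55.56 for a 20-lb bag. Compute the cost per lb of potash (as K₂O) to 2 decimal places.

K₂O in bag = 20 × 25% = 5 lb.
Cost per lb K₂O = $55.56 / 5 = $11.1120.

$11.11 per lb K₂O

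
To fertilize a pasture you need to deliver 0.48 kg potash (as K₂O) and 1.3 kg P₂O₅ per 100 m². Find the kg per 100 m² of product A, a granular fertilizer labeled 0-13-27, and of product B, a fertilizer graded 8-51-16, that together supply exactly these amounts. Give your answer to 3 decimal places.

Per-100 m² balance (a = product A, b = product B):
K₂O: 0.27·a + 0.16·b = 0.48
P₂O₅: 0.13·a + 0.51·b = 1.3
Eliminate a: (row1) − 0.27/0.13·(row2) → -0.899231·b = -2.22, so b = 2.46878.
Back-substitute: a = (0.48 − 0.16·2.46878) / 0.27 = 0.314799.

0.315 kg product A, 2.469 kg product B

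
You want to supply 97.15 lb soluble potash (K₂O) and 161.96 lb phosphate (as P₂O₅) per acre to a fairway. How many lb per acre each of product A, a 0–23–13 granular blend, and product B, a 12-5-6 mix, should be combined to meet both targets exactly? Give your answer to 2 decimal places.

Let a = lb of product A, b = lb of product B (per acre).
K₂O: 0.13·a + 0.06·b = 97.15
P₂O₅: 0.23·a + 0.05·b = 161.96
Eliminate a: (row1) − 0.13/0.23·(row2) → 0.0317391·b = 5.60739, so b = 176.671.
Back-substitute: a = (97.15 − 0.06·176.671) / 0.13 = 665.767.

665.77 lb product A, 176.67 lb product B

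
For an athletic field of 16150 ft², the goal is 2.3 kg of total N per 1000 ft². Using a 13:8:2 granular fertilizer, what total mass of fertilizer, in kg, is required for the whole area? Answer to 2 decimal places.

285.73 kg

Product per 1000 ft² = 2.3 / 13% = 17.6923 kg.
Total product = 17.6923 × 16150 / 1000 = 285.731 kg.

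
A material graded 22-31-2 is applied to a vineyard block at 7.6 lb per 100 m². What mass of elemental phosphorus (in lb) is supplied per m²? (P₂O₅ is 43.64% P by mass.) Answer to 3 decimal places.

0.010 lb P per sq m

P₂O₅ per 100 m² = 7.6 × 31% = 2.356 lb.
Elemental P = 2.356 × 0.4364 = 1.02816 lb per 100 m².
Convert to per m²: 1.02816 × 0.01 = 0.0102816 lb.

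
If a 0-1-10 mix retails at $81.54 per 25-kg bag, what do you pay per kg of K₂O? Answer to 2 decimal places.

K₂O in bag = 25 × 10% = 2.5 kg.
Cost per kg K₂O = $81.54 / 2.5 = $32.6160.

$32.62 per kg K₂O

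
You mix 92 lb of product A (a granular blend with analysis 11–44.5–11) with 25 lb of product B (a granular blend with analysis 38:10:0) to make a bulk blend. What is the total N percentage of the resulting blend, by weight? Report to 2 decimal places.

16.77% N

Total mass = 92 + 25 = 117 lb.
N mass = 11%×92 + 38%×25 = 19.62 lb.
% N = 19.62 / 117 = 16.7692%.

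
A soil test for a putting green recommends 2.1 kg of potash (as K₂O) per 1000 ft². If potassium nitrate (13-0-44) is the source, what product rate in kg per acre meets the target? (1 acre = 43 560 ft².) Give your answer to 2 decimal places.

207.90 kg of product per acre

Product per 1000 ft² = 2.1 / 44% = 4.77273 kg.
Convert to per acre: 4.77273 × 43.56 = 207.9 kg.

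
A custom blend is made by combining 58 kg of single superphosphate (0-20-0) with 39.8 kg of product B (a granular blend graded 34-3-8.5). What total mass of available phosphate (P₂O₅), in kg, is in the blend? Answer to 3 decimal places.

P₂O₅ mass = 20%×58 + 3%×39.8 = 12.794 kg.

12.794 kg P₂O₅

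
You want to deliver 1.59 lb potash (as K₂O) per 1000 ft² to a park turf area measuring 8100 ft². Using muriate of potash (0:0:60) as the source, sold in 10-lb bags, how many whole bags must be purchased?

Product per 1000 ft² = 1.59 / 60% = 2.65 lb.
Total product = 2.65 × 8100 / 1000 = 21.465 lb.
Bags = ⌈21.465 / 10⌉ = 3.

3 bags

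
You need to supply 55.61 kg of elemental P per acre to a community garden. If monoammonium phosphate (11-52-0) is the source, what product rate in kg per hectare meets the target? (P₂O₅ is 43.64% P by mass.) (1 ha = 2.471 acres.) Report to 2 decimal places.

605.53 kg of product per hectare

As P₂O₅: 55.61 / 0.4364 = 127.429 kg per acre.
Product per acre = 127.429 / 52% = 245.056 kg.
Convert to per hectare: 245.056 × 2.471 = 605.533 kg.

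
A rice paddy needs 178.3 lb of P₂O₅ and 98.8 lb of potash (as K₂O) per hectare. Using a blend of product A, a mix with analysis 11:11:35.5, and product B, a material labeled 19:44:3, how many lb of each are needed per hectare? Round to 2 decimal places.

249.33 lb product A, 342.89 lb product B

Let a = lb of product A, b = lb of product B (per hectare).
P₂O₅: 0.11·a + 0.44·b = 178.3
K₂O: 0.355·a + 0.03·b = 98.8
From row1: a = (178.3 − 0.44·b) / 0.11.
Into row2: 0.355·(178.3 − 0.44·b)/0.11 + 0.03·b = 98.8 → b = 342.894, a = 249.333.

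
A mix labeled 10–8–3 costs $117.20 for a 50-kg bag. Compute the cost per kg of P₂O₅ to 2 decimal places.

P₂O₅ in bag = 50 × 8% = 4 kg.
Cost per kg P₂O₅ = $117.20 / 4 = $29.3000.

$29.30 per kg P₂O₅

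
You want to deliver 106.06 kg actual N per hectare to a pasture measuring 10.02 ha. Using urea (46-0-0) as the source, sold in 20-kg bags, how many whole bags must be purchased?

Product per hectare = 106.06 / 46% = 230.565 kg.
Total product = 230.565 × 10.02 = 2310.26 kg.
Bags = ⌈2310.26 / 20⌉ = 116.

116 bags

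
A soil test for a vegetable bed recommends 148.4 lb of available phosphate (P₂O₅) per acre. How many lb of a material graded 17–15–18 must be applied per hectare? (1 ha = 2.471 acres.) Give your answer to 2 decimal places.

2444.64 lb of product per hectare

Product per acre = 148.4 / 15% = 989.333 lb.
Convert to per hectare: 989.333 × 2.471 = 2444.643 lb.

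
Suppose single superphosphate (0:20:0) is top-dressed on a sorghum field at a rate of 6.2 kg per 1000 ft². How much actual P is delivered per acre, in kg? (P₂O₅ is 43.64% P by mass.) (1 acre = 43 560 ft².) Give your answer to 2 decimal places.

P₂O₅ per 1000 ft² = 6.2 × 20% = 1.24 kg.
Elemental P = 1.24 × 0.4364 = 0.541136 kg per 1000 ft².
Convert to per acre: 0.541136 × 43.56 = 23.5719 kg.

23.57 kg P per acre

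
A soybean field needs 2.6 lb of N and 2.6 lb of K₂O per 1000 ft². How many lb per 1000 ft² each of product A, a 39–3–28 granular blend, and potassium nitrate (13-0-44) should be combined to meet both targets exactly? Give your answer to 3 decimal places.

With a, b = lb per 1000 ft² of product A and potassium nitrate:
N: 0.39·a + 0.13·b = 2.6
K₂O: 0.28·a + 0.44·b = 2.6
Eliminate b: (row1) − 0.13/0.44·(row2) → 0.307273·a = 1.83182, so a = 5.96154.
Then b = (2.6 − 0.28·5.96154) / 0.44 = 2.11538.

5.962 lb product A, 2.115 lb potassium nitrate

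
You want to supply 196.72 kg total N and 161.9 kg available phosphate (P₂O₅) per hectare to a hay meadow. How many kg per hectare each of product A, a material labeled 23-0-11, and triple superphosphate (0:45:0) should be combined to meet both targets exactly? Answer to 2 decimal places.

855.30 kg product A, 359.78 kg triple superphosphate

Let a = kg of product A, b = kg of triple superphosphate (per hectare).
N: 0.23·a + 0·b = 196.72
P₂O₅: 0·a + 0.45·b = 161.9
Solving simultaneously: a = 855.304, b = 359.778.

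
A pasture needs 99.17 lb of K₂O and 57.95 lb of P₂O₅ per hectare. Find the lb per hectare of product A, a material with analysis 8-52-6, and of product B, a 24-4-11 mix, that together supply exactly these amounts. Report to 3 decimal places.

Let a = lb of product A, b = lb of product B (per hectare).
K₂O: 0.06·a + 0.11·b = 99.17
P₂O₅: 0.52·a + 0.04·b = 57.95
Eliminate b: (row1) − 0.11/0.04·(row2) → -1.37·a = -60.1925, so a = 43.9361.
Then b = (57.95 − 0.52·43.9361) / 0.04 = 877.5803.

43.936 lb product A, 877.580 lb product B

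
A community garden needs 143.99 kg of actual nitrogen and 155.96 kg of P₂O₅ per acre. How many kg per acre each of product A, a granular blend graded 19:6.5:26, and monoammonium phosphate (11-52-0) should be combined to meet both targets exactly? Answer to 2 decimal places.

629.78 kg product A, 221.20 kg monoammonium phosphate

With a, b = kg per acre of product A and monoammonium phosphate:
N: 0.19·a + 0.11·b = 143.99
P₂O₅: 0.065·a + 0.52·b = 155.96
From row1: a = (143.99 − 0.11·b) / 0.19.
Into row2: 0.065·(143.99 − 0.11·b)/0.19 + 0.52·b = 155.96 → b = 221.201, a = 629.779.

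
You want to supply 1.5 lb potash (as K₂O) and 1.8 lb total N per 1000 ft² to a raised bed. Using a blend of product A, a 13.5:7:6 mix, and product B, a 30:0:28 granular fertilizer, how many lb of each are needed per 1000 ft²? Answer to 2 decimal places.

2.73 lb product A, 4.77 lb product B

Let a = lb of product A, b = lb of product B (per 1000 ft²).
K₂O: 0.06·a + 0.28·b = 1.5
N: 0.135·a + 0.3·b = 1.8
From row1: a = (1.5 − 0.28·b) / 0.06.
Into row2: 0.135·(1.5 − 0.28·b)/0.06 + 0.3·b = 1.8 → b = 4.77273, a = 2.72727.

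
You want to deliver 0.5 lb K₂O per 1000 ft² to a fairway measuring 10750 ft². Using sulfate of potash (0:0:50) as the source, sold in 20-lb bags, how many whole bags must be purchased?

1 bags

Product per 1000 ft² = 0.5 / 50% = 1 lb.
Total product = 1 × 10750 / 1000 = 10.75 lb.
Bags = ⌈10.75 / 20⌉ = 1.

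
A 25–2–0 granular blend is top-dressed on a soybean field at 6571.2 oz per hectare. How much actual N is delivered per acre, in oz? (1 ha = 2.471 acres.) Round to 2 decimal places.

664.83 oz N per acre

nitrogen per hectare = 6571.2 × 25% = 1642.8 oz.
Convert to per acre: 1642.8 × 0.404694 = 664.832 oz.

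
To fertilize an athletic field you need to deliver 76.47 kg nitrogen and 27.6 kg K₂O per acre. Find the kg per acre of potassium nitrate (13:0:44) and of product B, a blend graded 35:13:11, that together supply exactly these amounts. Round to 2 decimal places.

8.94 kg potassium nitrate, 215.17 kg product B

Let a = kg of potassium nitrate, b = kg of product B (per acre).
N: 0.13·a + 0.35·b = 76.47
K₂O: 0.44·a + 0.11·b = 27.6
Solving simultaneously: a = 8.93558, b = 215.167.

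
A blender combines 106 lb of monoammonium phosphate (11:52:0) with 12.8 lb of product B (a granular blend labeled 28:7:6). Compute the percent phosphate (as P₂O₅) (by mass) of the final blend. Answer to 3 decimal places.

47.152% P₂O₅

Total mass = 106 + 12.8 = 118.8 lb.
P₂O₅ mass = 52%×106 + 7%×12.8 = 56.016 lb.
% P₂O₅ = 56.016 / 118.8 = 47.1515%.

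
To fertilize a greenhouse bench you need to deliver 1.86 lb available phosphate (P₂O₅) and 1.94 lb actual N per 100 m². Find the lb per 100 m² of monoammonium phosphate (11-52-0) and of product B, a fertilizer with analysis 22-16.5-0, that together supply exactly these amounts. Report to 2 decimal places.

0.93 lb monoammonium phosphate, 8.36 lb product B

Let a = lb of monoammonium phosphate, b = lb of product B (per 100 m²).
P₂O₅: 0.52·a + 0.165·b = 1.86
N: 0.11·a + 0.22·b = 1.94
Eliminate a: (row1) − 0.52/0.11·(row2) → -0.875·b = -7.31091, so b = 8.35532.
Back-substitute: a = (1.86 − 0.165·8.35532) / 0.52 = 0.925714.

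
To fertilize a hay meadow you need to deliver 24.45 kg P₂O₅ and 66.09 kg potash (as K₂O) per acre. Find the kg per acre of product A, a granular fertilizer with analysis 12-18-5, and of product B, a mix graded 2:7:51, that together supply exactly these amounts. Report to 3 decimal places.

88.824 kg product A, 120.880 kg product B

With a, b = kg per acre of product A and product B:
P₂O₅: 0.18·a + 0.07·b = 24.45
K₂O: 0.05·a + 0.51·b = 66.09
Eliminate b: (row1) − 0.07/0.51·(row2) → 0.173137·a = 15.3788, so a = 88.82446.
Then b = (66.09 − 0.05·88.82446) / 0.51 = 120.87995.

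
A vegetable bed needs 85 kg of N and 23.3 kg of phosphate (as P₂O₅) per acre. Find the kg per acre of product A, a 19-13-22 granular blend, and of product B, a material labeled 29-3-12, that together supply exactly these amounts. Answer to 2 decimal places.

131.47 kg product A, 206.97 kg product B

Per-acre balance (a = product A, b = product B):
N: 0.19·a + 0.29·b = 85
P₂O₅: 0.13·a + 0.03·b = 23.3
From row1: a = (85 − 0.29·b) / 0.19.
Into row2: 0.13·(85 − 0.29·b)/0.19 + 0.03·b = 23.3 → b = 206.969, a = 131.469.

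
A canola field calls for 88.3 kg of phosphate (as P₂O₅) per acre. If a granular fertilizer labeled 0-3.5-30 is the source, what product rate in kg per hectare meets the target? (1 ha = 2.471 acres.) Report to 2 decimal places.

6233.98 kg of product per hectare

Product per acre = 88.3 / 3.5% = 2522.86 kg.
Convert to per hectare: 2522.86 × 2.471 = 6233.98 kg.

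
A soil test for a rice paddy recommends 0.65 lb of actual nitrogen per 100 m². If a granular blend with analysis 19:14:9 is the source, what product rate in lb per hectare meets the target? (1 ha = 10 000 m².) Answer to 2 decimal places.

Product per 100 m² = 0.65 / 19% = 3.42105 lb.
Convert to per hectare: 3.42105 × 100 = 342.105 lb.

342.11 lb of product per hectare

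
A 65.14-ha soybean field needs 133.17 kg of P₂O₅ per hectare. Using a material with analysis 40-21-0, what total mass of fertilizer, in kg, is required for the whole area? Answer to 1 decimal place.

41308.1 kg

Product per hectare = 133.17 / 21% = 634.143 kg.
Total product = 634.143 × 65.14 = 41308.07 kg.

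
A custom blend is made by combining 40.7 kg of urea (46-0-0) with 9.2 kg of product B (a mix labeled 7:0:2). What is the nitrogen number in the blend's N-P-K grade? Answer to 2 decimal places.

Total mass = 40.7 + 9.2 = 49.9 kg.
N mass = 46%×40.7 + 7%×9.2 = 19.366 kg.
% N = 19.366 / 49.9 = 38.8096%.

38.81% N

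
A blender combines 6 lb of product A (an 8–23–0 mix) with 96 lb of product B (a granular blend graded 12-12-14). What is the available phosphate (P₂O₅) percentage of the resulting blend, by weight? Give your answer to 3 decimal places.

12.647% P₂O₅

Total mass = 6 + 96 = 102 lb.
P₂O₅ mass = 23%×6 + 12%×96 = 12.9 lb.
% P₂O₅ = 12.9 / 102 = 12.6471%.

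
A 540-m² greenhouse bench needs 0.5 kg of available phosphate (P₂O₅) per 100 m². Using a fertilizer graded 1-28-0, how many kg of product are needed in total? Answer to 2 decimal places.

Product per 100 m² = 0.5 / 28% = 1.78571 kg.
Total product = 1.78571 × 540 / 100 = 9.64286 kg.

9.64 kg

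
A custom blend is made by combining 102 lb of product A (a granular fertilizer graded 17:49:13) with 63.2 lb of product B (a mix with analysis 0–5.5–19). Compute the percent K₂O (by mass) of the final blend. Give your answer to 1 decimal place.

Total mass = 102 + 63.2 = 165.2 lb.
K₂O mass = 13%×102 + 19%×63.2 = 25.268 lb.
% K₂O = 25.268 / 165.2 = 15.2954%.

15.3% K₂O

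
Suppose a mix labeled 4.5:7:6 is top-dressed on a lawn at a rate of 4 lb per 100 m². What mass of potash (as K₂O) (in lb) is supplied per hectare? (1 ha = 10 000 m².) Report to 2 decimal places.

24.00 lb K₂O per hectare

K₂O per 100 m² = 4 × 6% = 0.24 lb.
Convert to per hectare: 0.24 × 100 = 24 lb.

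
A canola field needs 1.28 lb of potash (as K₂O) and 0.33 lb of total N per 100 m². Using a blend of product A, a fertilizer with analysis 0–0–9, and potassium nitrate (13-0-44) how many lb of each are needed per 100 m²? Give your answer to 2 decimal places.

1.81 lb product A, 2.54 lb potassium nitrate

With a, b = lb per 100 m² of product A and potassium nitrate:
K₂O: 0.09·a + 0.44·b = 1.28
N: 0·a + 0.13·b = 0.33
Solving simultaneously: a = 1.81197, b = 2.53846.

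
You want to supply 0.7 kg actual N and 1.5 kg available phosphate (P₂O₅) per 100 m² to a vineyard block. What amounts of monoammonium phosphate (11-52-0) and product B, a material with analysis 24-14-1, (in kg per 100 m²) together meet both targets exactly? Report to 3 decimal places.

Per-100 m² balance (a = monoammonium phosphate, b = product B):
N: 0.11·a + 0.24·b = 0.7
P₂O₅: 0.52·a + 0.14·b = 1.5
Eliminate b: (row1) − 0.24/0.14·(row2) → -0.781429·a = -1.87143, so a = 2.39488.
Then b = (1.5 − 0.52·2.39488) / 0.14 = 1.81901.

2.395 kg monoammonium phosphate, 1.819 kg product B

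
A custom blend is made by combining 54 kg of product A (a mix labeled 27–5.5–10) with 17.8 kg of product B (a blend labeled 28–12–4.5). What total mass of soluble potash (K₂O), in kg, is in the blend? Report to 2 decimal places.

K₂O mass = 10%×54 + 4.5%×17.8 = 6.201 kg.

6.20 kg K₂O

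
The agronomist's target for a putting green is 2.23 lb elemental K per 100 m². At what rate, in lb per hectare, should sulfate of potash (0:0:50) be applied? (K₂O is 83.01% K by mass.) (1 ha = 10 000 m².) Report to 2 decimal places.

537.28 lb of product per hectare

As K₂O: 2.23 / 0.8301 = 2.68642 lb per 100 m².
Product per 100 m² = 2.68642 / 50% = 5.37285 lb.
Convert to per hectare: 5.37285 × 100 = 537.2847 lb.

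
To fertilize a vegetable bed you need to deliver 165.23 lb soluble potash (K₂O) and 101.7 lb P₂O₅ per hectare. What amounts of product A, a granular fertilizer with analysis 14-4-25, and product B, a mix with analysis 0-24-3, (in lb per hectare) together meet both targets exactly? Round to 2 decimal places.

With a, b = lb per hectare of product A and product B:
K₂O: 0.25·a + 0.03·b = 165.23
P₂O₅: 0.04·a + 0.24·b = 101.7
Eliminate b: (row1) − 0.03/0.24·(row2) → 0.245·a = 152.517, so a = 622.5204.
Then b = (101.7 − 0.04·622.5204) / 0.24 = 319.997.

622.52 lb product A, 320.00 lb product B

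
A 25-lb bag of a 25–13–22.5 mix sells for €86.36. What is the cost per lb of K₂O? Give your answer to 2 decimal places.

K₂O in bag = 25 × 22.5% = 5.625 lb.
Cost per lb K₂O = €86.36 / 5.625 = €15.3529.

€15.35 per lb K₂O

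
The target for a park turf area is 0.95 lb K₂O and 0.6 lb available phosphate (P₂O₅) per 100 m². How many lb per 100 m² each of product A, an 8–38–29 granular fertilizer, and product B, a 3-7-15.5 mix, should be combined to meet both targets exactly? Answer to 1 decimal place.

Let a = lb of product A, b = lb of product B (per 100 m²).
K₂O: 0.29·a + 0.155·b = 0.95
P₂O₅: 0.38·a + 0.07·b = 0.6
From row1: a = (0.95 − 0.155·b) / 0.29.
Into row2: 0.38·(0.95 − 0.155·b)/0.29 + 0.07·b = 0.6 → b = 4.84456, a = 0.686528.

0.7 lb product A, 4.8 lb product B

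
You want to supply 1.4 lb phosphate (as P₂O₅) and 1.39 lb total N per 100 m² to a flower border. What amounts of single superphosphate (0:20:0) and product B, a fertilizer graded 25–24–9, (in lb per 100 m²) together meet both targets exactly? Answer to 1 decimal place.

0.3 lb single superphosphate, 5.6 lb product B

With a, b = lb per 100 m² of single superphosphate and product B:
P₂O₅: 0.2·a + 0.24·b = 1.4
N: 0·a + 0.25·b = 1.39
Solving simultaneously: a = 0.328, b = 5.56.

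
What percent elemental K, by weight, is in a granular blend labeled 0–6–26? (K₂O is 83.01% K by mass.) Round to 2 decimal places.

%K = 26 × 0.8301 = 21.5826%.

21.58% K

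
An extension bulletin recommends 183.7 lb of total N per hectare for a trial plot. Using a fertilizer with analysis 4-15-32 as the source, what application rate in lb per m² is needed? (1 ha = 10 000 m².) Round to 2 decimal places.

Product per hectare = 183.7 / 4% = 4592.5 lb.
Convert to per m²: 4592.5 × 0.0001 = 0.45925 lb.

0.46 lb of product per sq m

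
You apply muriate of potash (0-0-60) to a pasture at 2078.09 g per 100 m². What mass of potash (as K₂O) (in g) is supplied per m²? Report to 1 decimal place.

12.5 g K₂O per sq m

K₂O per 100 m² = 2078.09 × 60% = 1246.85 g.
Convert to per m²: 1246.85 × 0.01 = 12.4685 g.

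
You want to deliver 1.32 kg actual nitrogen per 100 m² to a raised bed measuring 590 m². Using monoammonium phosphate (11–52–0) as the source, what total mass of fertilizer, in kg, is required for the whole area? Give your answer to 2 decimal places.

Product per 100 m² = 1.32 / 11% = 12 kg.
Total product = 12 × 590 / 100 = 70.8 kg.

70.80 kg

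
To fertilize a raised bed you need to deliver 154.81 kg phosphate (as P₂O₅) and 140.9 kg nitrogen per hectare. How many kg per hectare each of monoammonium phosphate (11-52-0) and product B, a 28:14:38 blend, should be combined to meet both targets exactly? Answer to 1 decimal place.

Let a = kg of monoammonium phosphate, b = kg of product B (per hectare).
P₂O₅: 0.52·a + 0.14·b = 154.81
N: 0.11·a + 0.28·b = 140.9
Solving simultaneously: a = 181.419, b = 431.942.

181.4 kg monoammonium phosphate, 431.9 kg product B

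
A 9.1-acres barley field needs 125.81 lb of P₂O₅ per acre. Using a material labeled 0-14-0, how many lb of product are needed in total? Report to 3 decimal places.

Product per acre = 125.81 / 14% = 898.643 lb.
Total product = 898.643 × 9.1 = 8177.65 lb.

8177.650 lb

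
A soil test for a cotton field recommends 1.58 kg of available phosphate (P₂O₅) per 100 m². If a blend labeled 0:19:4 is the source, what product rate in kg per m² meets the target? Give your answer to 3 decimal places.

0.083 kg of product per sq m

Product per 100 m² = 1.58 / 19% = 8.31579 kg.
Convert to per m²: 8.31579 × 0.01 = 0.0831579 kg.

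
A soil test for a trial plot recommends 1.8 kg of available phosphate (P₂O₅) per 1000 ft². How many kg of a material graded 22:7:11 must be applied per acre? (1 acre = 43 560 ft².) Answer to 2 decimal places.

1120.11 kg of product per acre

Product per 1000 ft² = 1.8 / 7% = 25.7143 kg.
Convert to per acre: 25.7143 × 43.56 = 1120.114 kg.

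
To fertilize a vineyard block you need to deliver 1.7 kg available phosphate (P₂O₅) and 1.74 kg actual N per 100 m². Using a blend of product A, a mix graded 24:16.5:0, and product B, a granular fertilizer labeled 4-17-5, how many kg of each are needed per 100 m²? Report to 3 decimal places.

Per-100 m² balance (a = product A, b = product B):
P₂O₅: 0.165·a + 0.17·b = 1.7
N: 0.24·a + 0.04·b = 1.74
Solving simultaneously: a = 6.66082, b = 3.53509.

6.661 kg product A, 3.535 kg product B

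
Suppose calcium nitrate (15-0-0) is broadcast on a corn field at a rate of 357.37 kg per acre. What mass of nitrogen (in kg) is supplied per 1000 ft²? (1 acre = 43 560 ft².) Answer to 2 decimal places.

nitrogen per acre = 357.37 × 15% = 53.6055 kg.
Convert to per 1000 ft²: 53.6055 × 0.0229568 = 1.23061 kg.

1.23 kg N per thousand sq ft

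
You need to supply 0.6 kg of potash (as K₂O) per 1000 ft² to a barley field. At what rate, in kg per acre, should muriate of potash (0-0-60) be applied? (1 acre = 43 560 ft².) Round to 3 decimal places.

43.560 kg of product per acre

Product per 1000 ft² = 0.6 / 60% = 1 kg.
Convert to per acre: 1 × 43.56 = 43.56 kg.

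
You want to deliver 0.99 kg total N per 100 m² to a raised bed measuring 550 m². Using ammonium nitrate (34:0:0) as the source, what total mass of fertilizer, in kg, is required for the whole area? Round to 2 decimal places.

Product per 100 m² = 0.99 / 34% = 2.91176 kg.
Total product = 2.91176 × 550 / 100 = 16.0147 kg.

16.01 kg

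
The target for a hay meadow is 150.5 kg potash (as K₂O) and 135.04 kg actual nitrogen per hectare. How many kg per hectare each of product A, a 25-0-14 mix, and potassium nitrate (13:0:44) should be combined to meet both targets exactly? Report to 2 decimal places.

Let a = kg of product A, b = kg of potassium nitrate (per hectare).
K₂O: 0.14·a + 0.44·b = 150.5
N: 0.25·a + 0.13·b = 135.04
Solving simultaneously: a = 434.124, b = 203.915.

434.12 kg product A, 203.92 kg potassium nitrate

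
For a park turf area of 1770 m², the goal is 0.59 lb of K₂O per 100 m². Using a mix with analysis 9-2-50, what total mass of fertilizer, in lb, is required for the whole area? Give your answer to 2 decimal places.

Product per 100 m² = 0.59 / 50% = 1.18 lb.
Total product = 1.18 × 1770 / 100 = 20.886 lb.

20.89 lb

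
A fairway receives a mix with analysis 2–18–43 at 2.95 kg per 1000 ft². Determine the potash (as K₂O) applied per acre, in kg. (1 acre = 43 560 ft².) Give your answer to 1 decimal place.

55.3 kg K₂O per acre

K₂O per 1000 ft² = 2.95 × 43% = 1.2685 kg.
Convert to per acre: 1.2685 × 43.56 = 55.2559 kg.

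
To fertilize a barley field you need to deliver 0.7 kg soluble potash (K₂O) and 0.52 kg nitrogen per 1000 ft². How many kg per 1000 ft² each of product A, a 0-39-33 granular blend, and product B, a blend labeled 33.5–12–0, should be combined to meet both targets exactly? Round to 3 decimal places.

Per-1000 ft² balance (a = product A, b = product B):
K₂O: 0.33·a + 0·b = 0.7
N: 0·a + 0.335·b = 0.52
Solving simultaneously: a = 2.12121, b = 1.55224.

2.121 kg product A, 1.552 kg product B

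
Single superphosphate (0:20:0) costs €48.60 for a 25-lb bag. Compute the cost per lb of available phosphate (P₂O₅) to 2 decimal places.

P₂O₅ in bag = 25 × 20% = 5 lb.
Cost per lb P₂O₅ = €48.60 / 5 = €9.7200.

€9.72 per lb P₂O₅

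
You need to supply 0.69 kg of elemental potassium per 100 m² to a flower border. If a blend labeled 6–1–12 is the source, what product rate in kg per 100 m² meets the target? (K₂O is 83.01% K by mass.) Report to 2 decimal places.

As K₂O: 0.69 / 0.8301 = 0.831225 kg per 100 m².
Product per 100 m² = 0.831225 / 12% = 6.92688 kg.

6.93 kg of product per hundred sq m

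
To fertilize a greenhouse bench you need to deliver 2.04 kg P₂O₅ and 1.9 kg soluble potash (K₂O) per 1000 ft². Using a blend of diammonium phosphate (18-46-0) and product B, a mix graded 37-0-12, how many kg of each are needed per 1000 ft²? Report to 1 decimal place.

4.4 kg diammonium phosphate, 15.8 kg product B

Let a = kg of diammonium phosphate, b = kg of product B (per 1000 ft²).
P₂O₅: 0.46·a + 0·b = 2.04
K₂O: 0·a + 0.12·b = 1.9
Solving simultaneously: a = 4.43478, b = 15.8333.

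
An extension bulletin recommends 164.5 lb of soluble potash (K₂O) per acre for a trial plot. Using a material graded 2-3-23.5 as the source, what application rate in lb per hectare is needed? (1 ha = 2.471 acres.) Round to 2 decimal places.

1729.70 lb of product per hectare

Product per acre = 164.5 / 23.5% = 700 lb.
Convert to per hectare: 700 × 2.471 = 1729.7 lb.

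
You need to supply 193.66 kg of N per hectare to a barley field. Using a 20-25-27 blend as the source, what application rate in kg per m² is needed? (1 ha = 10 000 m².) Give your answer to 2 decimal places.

0.10 kg of product per sq m

Product per hectare = 193.66 / 20% = 968.3 kg.
Convert to per m²: 968.3 × 0.0001 = 0.09683 kg.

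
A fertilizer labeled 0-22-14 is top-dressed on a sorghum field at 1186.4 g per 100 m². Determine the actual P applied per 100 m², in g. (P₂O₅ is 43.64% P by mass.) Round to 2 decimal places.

113.90 g P per hundred sq m

P₂O₅ per 100 m² = 1186.4 × 22% = 261.008 g.
Elemental P = 261.008 × 0.4364 = 113.904 g per 100 m².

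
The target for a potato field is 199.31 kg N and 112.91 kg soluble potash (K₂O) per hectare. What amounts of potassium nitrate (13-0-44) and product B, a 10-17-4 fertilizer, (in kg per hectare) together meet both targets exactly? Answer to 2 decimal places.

85.53 kg potassium nitrate, 1881.91 kg product B

Let a = kg of potassium nitrate, b = kg of product B (per hectare).
N: 0.13·a + 0.1·b = 199.31
K₂O: 0.44·a + 0.04·b = 112.91
Solving simultaneously: a = 85.5309, b = 1881.9098.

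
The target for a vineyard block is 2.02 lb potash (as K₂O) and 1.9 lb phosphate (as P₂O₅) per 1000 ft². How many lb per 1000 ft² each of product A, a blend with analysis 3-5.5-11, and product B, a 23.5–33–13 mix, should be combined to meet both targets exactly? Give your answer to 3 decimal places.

Let a = lb of product A, b = lb of product B (per 1000 ft²).
K₂O: 0.11·a + 0.13·b = 2.02
P₂O₅: 0.055·a + 0.33·b = 1.9
Eliminate b: (row1) − 0.13/0.33·(row2) → 0.0883333·a = 1.27152, so a = 14.3945.
Then b = (1.9 − 0.055·14.3945) / 0.33 = 3.35849.

14.395 lb product A, 3.358 lb product B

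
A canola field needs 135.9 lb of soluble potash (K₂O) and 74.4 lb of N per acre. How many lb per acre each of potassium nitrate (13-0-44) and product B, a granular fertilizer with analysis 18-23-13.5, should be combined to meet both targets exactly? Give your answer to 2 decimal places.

Per-acre balance (a = potassium nitrate, b = product B):
K₂O: 0.44·a + 0.135·b = 135.9
N: 0.13·a + 0.18·b = 74.4
Solving simultaneously: a = 233.869, b = 244.428.

233.87 lb potassium nitrate, 244.43 lb product B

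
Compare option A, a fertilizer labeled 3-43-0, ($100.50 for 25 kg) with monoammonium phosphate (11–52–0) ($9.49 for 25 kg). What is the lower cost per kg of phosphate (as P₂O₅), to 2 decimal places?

option A: P₂O₅ per bag = 25 × 43% = 10.75 kg; cost = 100.50 / 10.75 = $9.3488/kg P₂O₅.
monoammonium phosphate: P₂O₅ per bag = 25 × 52% = 13 kg; cost = 9.49 / 13 = $0.7300/kg P₂O₅.
monoammonium phosphate is cheaper.

$0.73 per kg P₂O₅ (monoammonium phosphate)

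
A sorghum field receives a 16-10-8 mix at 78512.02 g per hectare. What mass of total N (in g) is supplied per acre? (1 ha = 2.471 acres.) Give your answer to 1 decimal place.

5083.7 g N per acre

nitrogen per hectare = 78512.02 × 16% = 12561.9 g.
Convert to per acre: 12561.9 × 0.404694 = 5083.74 g.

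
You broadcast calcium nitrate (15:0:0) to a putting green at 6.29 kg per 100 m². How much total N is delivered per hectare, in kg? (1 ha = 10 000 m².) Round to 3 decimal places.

94.350 kg N per hectare

nitrogen per 100 m² = 6.29 × 15% = 0.9435 kg.
Convert to per hectare: 0.9435 × 100 = 94.35 kg.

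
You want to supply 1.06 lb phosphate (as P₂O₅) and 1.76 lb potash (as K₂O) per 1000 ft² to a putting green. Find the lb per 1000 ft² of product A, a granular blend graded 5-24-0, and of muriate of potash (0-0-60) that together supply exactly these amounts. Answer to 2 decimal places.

4.42 lb product A, 2.93 lb muriate of potash

With a, b = lb per 1000 ft² of product A and muriate of potash:
P₂O₅: 0.24·a + 0·b = 1.06
K₂O: 0·a + 0.6·b = 1.76
Solving simultaneously: a = 4.41667, b = 2.93333.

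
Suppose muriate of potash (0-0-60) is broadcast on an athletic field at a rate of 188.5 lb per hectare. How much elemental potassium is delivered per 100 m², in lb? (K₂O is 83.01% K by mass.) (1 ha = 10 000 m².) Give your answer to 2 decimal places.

0.94 lb K per hundred sq m

K₂O per hectare = 188.5 × 60% = 113.1 lb.
Elemental K = 113.1 × 0.8301 = 93.8843 lb per hectare.
Convert to per 100 m²: 93.8843 × 0.01 = 0.938843 lb.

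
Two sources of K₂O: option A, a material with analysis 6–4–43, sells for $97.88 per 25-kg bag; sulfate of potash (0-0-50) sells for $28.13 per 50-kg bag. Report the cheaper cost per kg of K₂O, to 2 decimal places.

option A: K₂O per bag = 25 × 43% = 10.75 kg; cost = 97.88 / 10.75 = $9.1051/kg K₂O.
sulfate of potash: K₂O per bag = 50 × 50% = 25 kg; cost = 28.13 / 25 = $1.1252/kg K₂O.
sulfate of potash is cheaper.

$1.13 per kg K₂O (sulfate of potash)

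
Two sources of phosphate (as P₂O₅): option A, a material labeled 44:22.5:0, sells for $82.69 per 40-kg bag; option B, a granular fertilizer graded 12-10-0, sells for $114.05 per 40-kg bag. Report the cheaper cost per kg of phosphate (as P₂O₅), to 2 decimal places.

$9.19 per kg P₂O₅ (option A)

option A: P₂O₅ per bag = 40 × 22.5% = 9 kg; cost = 82.69 / 9 = $9.1878/kg P₂O₅.
option B: P₂O₅ per bag = 40 × 10% = 4 kg; cost = 114.05 / 4 = $28.5125/kg P₂O₅.
option A is cheaper.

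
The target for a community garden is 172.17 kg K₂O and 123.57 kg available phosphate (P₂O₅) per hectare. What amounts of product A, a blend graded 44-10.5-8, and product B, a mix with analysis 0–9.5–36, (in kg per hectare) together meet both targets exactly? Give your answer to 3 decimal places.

Per-hectare balance (a = product A, b = product B):
K₂O: 0.08·a + 0.36·b = 172.17
P₂O₅: 0.105·a + 0.095·b = 123.57
Eliminate b: (row1) − 0.36/0.095·(row2) → -0.317895·a = -296.095, so a = 931.425497.
Then b = (123.57 − 0.105·931.425497) / 0.095 = 271.2666.

931.425 kg product A, 271.267 kg product B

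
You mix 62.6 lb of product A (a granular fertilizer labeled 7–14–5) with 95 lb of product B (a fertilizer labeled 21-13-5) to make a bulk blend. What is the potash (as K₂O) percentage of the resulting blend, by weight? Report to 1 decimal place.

5.0% K₂O

Total mass = 62.6 + 95 = 157.6 lb.
K₂O mass = 5%×62.6 + 5%×95 = 7.88 lb.
% K₂O = 7.88 / 157.6 = 5%.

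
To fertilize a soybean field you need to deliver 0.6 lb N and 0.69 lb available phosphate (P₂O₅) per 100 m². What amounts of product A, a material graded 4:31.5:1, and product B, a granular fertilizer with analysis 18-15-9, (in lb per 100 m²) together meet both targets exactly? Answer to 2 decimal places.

Per-100 m² balance (a = product A, b = product B):
N: 0.04·a + 0.18·b = 0.6
P₂O₅: 0.315·a + 0.15·b = 0.69
Eliminate a: (row1) − 0.04/0.315·(row2) → 0.160952·b = 0.512381, so b = 3.18343.
Back-substitute: a = (0.6 − 0.18·3.18343) / 0.04 = 0.674556.

0.67 lb product A, 3.18 lb product B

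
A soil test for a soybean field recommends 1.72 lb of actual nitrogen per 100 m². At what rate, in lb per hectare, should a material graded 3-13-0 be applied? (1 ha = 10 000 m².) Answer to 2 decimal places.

Product per 100 m² = 1.72 / 3% = 57.3333 lb.
Convert to per hectare: 57.3333 × 100 = 5733.333 lb.

5733.33 lb of product per hectare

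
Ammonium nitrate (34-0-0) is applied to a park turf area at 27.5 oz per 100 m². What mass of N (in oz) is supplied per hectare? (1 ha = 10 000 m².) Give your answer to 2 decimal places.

935.00 oz N per hectare

nitrogen per 100 m² = 27.5 × 34% = 9.35 oz.
Convert to per hectare: 9.35 × 100 = 935 oz.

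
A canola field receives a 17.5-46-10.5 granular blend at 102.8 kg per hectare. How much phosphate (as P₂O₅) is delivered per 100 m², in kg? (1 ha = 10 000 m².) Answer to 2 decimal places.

P₂O₅ per hectare = 102.8 × 46% = 47.288 kg.
Convert to per 100 m²: 47.288 × 0.01 = 0.47288 kg.

0.47 kg P₂O₅ per hundred sq m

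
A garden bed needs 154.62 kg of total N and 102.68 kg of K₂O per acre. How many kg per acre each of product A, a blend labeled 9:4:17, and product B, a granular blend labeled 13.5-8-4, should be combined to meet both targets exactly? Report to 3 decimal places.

396.744 kg product A, 880.837 kg product B

Let a = kg of product A, b = kg of product B (per acre).
N: 0.09·a + 0.135·b = 154.62
K₂O: 0.17·a + 0.04·b = 102.68
From row1: a = (154.62 − 0.135·b) / 0.09.
Into row2: 0.17·(154.62 − 0.135·b)/0.09 + 0.04·b = 102.68 → b = 880.8372, a = 396.7442.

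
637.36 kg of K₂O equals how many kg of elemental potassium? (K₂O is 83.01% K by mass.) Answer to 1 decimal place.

K = 637.36 × 0.8301 = 529.073 kg.

529.1 kg K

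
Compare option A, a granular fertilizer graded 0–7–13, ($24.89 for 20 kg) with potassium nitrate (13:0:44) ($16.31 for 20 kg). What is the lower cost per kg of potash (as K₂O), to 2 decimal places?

option A: K₂O per bag = 20 × 13% = 2.6 kg; cost = 24.89 / 2.6 = $9.5731/kg K₂O.
potassium nitrate: K₂O per bag = 20 × 44% = 8.8 kg; cost = 16.31 / 8.8 = $1.8534/kg K₂O.
potassium nitrate is cheaper.

$1.85 per kg K₂O (potassium nitrate)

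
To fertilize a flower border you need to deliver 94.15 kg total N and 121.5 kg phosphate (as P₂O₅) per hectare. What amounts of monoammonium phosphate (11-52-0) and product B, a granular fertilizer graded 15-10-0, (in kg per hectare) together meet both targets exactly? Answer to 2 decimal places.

Let a = kg of monoammonium phosphate, b = kg of product B (per hectare).
N: 0.11·a + 0.15·b = 94.15
P₂O₅: 0.52·a + 0.1·b = 121.5
Eliminate b: (row1) − 0.15/0.1·(row2) → -0.67·a = -88.1, so a = 131.493.
Then b = (121.5 − 0.52·131.493) / 0.1 = 531.239.

131.49 kg monoammonium phosphate, 531.24 kg product B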